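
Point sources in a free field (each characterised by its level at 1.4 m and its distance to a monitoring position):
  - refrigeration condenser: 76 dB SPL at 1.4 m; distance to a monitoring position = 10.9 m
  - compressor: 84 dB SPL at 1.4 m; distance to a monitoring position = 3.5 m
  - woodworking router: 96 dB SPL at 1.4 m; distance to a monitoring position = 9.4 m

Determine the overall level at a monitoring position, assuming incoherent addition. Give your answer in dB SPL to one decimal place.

81.1 dB SPL

First find each source's level at the receiver (point-source: −20·log₁₀(r/r_ref)), then combine on an intensity basis.
refrigeration condenser: 76 − 20·log₁₀(10.9/1.4) = 76 − 17.83 = 58.17 dB SPL.
compressor: 84 − 20·log₁₀(3.5/1.4) = 84 − 7.96 = 76.04 dB SPL.
woodworking router: 96 − 20·log₁₀(9.4/1.4) = 96 − 16.54 = 79.46 dB SPL.
Σ 10^(L/10) = 1.292e+08 → L_total = 10·log₁₀(1.292e+08) = 81.11 dB SPL.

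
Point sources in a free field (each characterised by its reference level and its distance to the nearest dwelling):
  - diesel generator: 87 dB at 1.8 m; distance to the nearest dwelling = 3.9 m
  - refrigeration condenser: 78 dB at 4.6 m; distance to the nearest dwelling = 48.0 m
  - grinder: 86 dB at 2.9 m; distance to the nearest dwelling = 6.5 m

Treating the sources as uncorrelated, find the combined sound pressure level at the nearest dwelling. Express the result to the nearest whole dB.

Apply inverse-square spreading to bring every level to the receiver, then sum 10^(L/10).
diesel generator: 87 − 20·log₁₀(3.9/1.8) = 87 − 6.72 = 80.28 dB.
refrigeration condenser: 78 − 20·log₁₀(48.0/4.6) = 78 − 20.37 = 57.63 dB.
grinder: 86 − 20·log₁₀(6.5/2.9) = 86 − 7.01 = 78.99 dB.
Σ 10^(L/10) = 1.866e+08 → L_total = 10·log₁₀(1.866e+08) = 82.71 dB.

83 dB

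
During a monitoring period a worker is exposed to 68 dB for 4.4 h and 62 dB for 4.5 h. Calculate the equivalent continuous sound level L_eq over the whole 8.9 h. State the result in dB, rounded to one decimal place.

L_eq = 10·log₁₀[(1/T)·Σ tᵢ·10^(Lᵢ/10)] with T = 8.9 h.
Σ tᵢ·10^(Lᵢ/10) = 4.4·10^(68/10) + 4.5·10^(62/10) = 3.489e+07.
L_eq = 10·log₁₀(3.489e+07/8.9) = 65.93 dB.

65.9 dB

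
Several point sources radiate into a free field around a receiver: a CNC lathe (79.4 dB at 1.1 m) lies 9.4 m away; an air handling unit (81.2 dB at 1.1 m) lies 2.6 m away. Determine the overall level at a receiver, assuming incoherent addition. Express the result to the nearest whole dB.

74 dB

Propagate each source to the receiver with L = L_ref − 20·log₁₀(r/r_ref), then add intensities.
CNC lathe: 79.4 − 20·log₁₀(9.4/1.1) = 79.4 − 18.63 = 60.77 dB.
air handling unit: 81.2 − 20·log₁₀(2.6/1.1) = 81.2 − 7.47 = 73.73 dB.
Σ 10^(L/10) = 2.479e+07 → L_total = 10·log₁₀(2.479e+07) = 73.94 dB.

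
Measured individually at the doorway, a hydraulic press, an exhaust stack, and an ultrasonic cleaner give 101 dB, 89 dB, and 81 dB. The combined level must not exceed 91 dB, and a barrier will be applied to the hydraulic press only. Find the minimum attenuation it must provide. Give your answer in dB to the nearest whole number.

16 dB

Fixed contribution from the other sources: Σ 10^(L/10) = 10^(89/10) + 10^(81/10) = 9.202e+08 (89.64 dB).
To meet 91 dB overall, the treated hydraulic press may contribute at most 10^(91/10) − 9.202e+08 = 3.387e+08, i.e. 85.30 dB.
So the hydraulic press must be reduced from 101 to 85.30 dB: IL = 15.70 dB.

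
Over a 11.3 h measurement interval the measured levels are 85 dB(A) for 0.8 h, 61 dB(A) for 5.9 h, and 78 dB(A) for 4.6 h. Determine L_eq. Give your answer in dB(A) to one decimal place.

The energy average is taken in the linear domain: L_eq = 10·log₁₀[(Σ tᵢ·10^(Lᵢ/10))/T], T = 11.3 h.
Σ tᵢ·10^(Lᵢ/10) = 0.8·10^(85/10) + 5.9·10^(61/10) + 4.6·10^(78/10) = 5.507e+08.
L_eq = 10·log₁₀(5.507e+08/11.3) = 76.88 dB(A).

76.9 dB(A)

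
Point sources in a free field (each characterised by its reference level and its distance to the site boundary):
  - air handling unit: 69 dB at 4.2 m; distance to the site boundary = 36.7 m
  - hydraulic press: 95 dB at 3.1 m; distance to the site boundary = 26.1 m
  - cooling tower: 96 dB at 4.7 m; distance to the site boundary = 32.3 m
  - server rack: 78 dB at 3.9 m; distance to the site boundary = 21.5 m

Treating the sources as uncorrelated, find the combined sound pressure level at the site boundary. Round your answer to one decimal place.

Propagate each source to the receiver with L = L_ref − 20·log₁₀(r/r_ref), then add intensities.
air handling unit: 69 − 20·log₁₀(36.7/4.2) = 69 − 18.83 = 50.17 dB.
hydraulic press: 95 − 20·log₁₀(26.1/3.1) = 95 − 18.51 = 76.49 dB.
cooling tower: 96 − 20·log₁₀(32.3/4.7) = 96 − 16.74 = 79.26 dB.
server rack: 78 − 20·log₁₀(21.5/3.9) = 78 − 14.83 = 63.17 dB.
Σ 10^(L/10) = 1.311e+08 → L_total = 10·log₁₀(1.311e+08) = 81.18 dB.

81.2 dB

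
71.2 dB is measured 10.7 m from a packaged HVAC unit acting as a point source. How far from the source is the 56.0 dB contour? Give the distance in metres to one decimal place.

61.6 m

The 15.2 dB drop corresponds to a distance ratio of 10^(15.2/20) for a point source.
r₂ = 10.7·10^((71.2−56.0)/20) = 10.7·10^(15.2/20) = 61.57 m.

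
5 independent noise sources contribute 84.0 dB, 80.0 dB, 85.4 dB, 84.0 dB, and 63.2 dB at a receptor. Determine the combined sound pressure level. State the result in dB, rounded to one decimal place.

For uncorrelated sources the intensities add, so convert each level to linear form, sum, and take 10·log₁₀ of the total.
Σ 10^(L/10) = 10^(84.0/10) + 10^(80.0/10) + 10^(85.4/10) + 10^(84.0/10) + 10^(63.2/10) = 9.512e+08.
L_total = 10·log₁₀(9.512e+08) = 89.78 dB.

89.8 dB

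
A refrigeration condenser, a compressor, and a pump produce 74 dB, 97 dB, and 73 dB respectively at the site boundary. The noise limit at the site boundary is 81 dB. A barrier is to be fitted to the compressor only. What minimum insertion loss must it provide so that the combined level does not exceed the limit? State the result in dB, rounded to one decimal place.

Everything except the compressor sums to 10^(74/10) + 10^(73/10) = 4.507e+07 in linear terms, 76.54 dB.
To meet 81 dB overall, the treated compressor may contribute at most 10^(81/10) − 4.507e+07 = 8.082e+07, i.e. 79.08 dB.
Required insertion loss = 97 − 79.08 = 17.92 dB.

17.9 dB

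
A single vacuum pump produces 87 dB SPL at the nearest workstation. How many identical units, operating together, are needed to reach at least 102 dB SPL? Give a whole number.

32

Need L₁ + 10·log₁₀ N ≥ 102, i.e. log₁₀ N ≥ 1.50.
N ≥ 10^(15.0/10) = 31.623, so N = 32.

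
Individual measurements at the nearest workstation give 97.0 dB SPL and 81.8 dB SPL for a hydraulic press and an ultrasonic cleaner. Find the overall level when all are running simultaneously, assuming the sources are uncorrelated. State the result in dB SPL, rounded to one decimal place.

97.1 dB SPL

Incoherent sources combine by intensity addition: L_total = 10·log₁₀(Σ 10^(L_i/10)).
Σ 10^(L/10) = 10^(97.0/10) + 10^(81.8/10) = 5.163e+09.
L_total = 10·log₁₀(5.163e+09) = 97.13 dB SPL.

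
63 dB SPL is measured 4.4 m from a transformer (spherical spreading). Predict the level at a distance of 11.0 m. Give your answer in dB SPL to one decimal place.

55.0 dB SPL

Point-source attenuation: ΔL = 20·log₁₀(r₂/r₁) = 20·log₁₀(11.0/4.4) = 7.959 dB.
L₂ = 63 − 20·log₁₀(11.0/4.4) = 63 − 7.959 = 55.04 dB SPL.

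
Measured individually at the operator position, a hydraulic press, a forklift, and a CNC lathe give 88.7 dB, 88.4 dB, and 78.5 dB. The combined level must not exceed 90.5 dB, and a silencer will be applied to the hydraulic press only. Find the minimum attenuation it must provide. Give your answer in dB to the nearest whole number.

3 dB

Everything except the hydraulic press sums to 10^(88.4/10) + 10^(78.5/10) = 7.626e+08 in linear terms, 88.82 dB.
The limit corresponds to 10^(90.5/10) = 1.122e+09; subtracting the fixed part leaves 3.594e+08 for the hydraulic press, i.e. 85.56 dB.
Required insertion loss = 88.7 − 85.56 = 3.14 dB.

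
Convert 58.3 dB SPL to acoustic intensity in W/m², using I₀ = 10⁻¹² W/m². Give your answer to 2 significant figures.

I/I₀ = 10^(58.3/10) = 6.761e+05, so I = 6.761e+05 × 10⁻¹² W/m².

6.8e-07 W/m²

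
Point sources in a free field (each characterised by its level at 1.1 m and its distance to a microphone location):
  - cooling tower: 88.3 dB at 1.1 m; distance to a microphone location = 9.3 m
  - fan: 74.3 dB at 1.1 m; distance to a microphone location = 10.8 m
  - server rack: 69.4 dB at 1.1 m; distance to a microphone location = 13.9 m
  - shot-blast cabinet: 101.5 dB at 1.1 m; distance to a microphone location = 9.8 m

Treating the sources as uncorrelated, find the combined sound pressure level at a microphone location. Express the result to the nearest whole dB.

83 dB

Apply inverse-square spreading to bring every level to the receiver, then sum 10^(L/10).
cooling tower: 88.3 − 20·log₁₀(9.3/1.1) = 88.3 − 18.54 = 69.76 dB.
fan: 74.3 − 20·log₁₀(10.8/1.1) = 74.3 − 19.84 = 54.46 dB.
server rack: 69.4 − 20·log₁₀(13.9/1.1) = 69.4 − 22.03 = 47.37 dB.
shot-blast cabinet: 101.5 − 20·log₁₀(9.8/1.1) = 101.5 − 19.00 = 82.50 dB.
Σ 10^(L/10) = 1.878e+08 → L_total = 10·log₁₀(1.878e+08) = 82.74 dB.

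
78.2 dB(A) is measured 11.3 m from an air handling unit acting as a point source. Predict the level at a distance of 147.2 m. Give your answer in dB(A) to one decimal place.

For a point source, L₂ = L₁ − 20·log₁₀(r₂/r₁).
L₂ = 78.2 − 20·log₁₀(147.2/11.3) = 78.2 − 22.297 = 55.90 dB(A).

55.9 dB(A)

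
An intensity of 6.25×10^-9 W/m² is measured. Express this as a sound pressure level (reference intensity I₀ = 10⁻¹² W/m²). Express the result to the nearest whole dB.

38 dB

I/I₀ = 6.25×10^-9/10⁻¹² = 6.25×10^3, and L = 10·log₁₀(I/I₀).
L = 10·(0.7959 + 3) = 37.96 dB.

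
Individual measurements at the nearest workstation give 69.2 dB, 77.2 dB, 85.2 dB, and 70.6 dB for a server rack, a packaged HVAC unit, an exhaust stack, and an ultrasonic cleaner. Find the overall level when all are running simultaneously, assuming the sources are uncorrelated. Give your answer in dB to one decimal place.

For uncorrelated sources the intensities add, so convert each level to linear form, sum, and take 10·log₁₀ of the total.
Σ 10^(L/10) = 10^(69.2/10) + 10^(77.2/10) + 10^(85.2/10) + 10^(70.6/10) = 4.034e+08.
L_total = 10·log₁₀(4.034e+08) = 86.06 dB.

86.1 dB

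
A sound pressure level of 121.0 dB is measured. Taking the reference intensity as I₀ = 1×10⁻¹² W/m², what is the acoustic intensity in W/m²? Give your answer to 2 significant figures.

I/I₀ = 10^(121.0/10) = 1.259e+12, so I = 1.259e+12 × 10⁻¹² W/m².

1.3 W/m²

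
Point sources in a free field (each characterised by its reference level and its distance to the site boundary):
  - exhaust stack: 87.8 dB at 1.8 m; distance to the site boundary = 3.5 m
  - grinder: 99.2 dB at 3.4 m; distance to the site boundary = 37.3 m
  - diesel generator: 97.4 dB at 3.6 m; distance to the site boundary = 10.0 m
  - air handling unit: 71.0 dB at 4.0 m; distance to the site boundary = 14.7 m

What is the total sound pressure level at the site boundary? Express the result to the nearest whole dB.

First find each source's level at the receiver (point-source: −20·log₁₀(r/r_ref)), then combine on an intensity basis.
exhaust stack: 87.8 − 20·log₁₀(3.5/1.8) = 87.8 − 5.78 = 82.02 dB.
grinder: 99.2 − 20·log₁₀(37.3/3.4) = 99.2 − 20.80 = 78.40 dB.
diesel generator: 97.4 − 20·log₁₀(10.0/3.6) = 97.4 − 8.87 = 88.53 dB.
air handling unit: 71.0 − 20·log₁₀(14.7/4.0) = 71.0 − 11.31 = 59.69 dB.
Σ 10^(L/10) = 9.416e+08 → L_total = 10·log₁₀(9.416e+08) = 89.74 dB.

90 dB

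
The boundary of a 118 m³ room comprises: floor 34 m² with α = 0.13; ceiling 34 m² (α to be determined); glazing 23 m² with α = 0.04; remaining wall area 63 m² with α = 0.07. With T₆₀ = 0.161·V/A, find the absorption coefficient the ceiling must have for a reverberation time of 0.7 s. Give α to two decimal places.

0.51

A = 0.161·V/T₆₀ = 0.161·118/0.7 = 27.14 m² sabins.
Absorption from the other surfaces = 34·0.13 + 23·0.04 + 63·0.07 = 9.75 m², so the ceiling must supply 17.39 m² over 34 m².
α = 17.39/34 = 0.511.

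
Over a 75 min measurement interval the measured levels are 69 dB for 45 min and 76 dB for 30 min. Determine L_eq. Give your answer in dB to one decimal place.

73.2 dB

Weight each interval's intensity by its duration and average over T = 75 min:
Σ tᵢ·10^(Lᵢ/10) = 45·10^(69/10) + 30·10^(76/10) = 1.552e+09.
L_eq = 10·log₁₀(1.552e+09/75) = 73.16 dB.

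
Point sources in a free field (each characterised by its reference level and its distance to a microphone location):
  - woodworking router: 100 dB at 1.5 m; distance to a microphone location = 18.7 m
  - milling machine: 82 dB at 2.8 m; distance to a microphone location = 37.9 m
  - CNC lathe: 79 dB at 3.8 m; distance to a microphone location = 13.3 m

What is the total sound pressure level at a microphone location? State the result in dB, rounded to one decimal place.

78.6 dB

First find each source's level at the receiver (point-source: −20·log₁₀(r/r_ref)), then combine on an intensity basis.
woodworking router: 100 − 20·log₁₀(18.7/1.5) = 100 − 21.92 = 78.08 dB.
milling machine: 82 − 20·log₁₀(37.9/2.8) = 82 − 22.63 = 59.37 dB.
CNC lathe: 79 − 20·log₁₀(13.3/3.8) = 79 − 10.88 = 68.12 dB.
Σ 10^(L/10) = 7.169e+07 → L_total = 10·log₁₀(7.169e+07) = 78.55 dB.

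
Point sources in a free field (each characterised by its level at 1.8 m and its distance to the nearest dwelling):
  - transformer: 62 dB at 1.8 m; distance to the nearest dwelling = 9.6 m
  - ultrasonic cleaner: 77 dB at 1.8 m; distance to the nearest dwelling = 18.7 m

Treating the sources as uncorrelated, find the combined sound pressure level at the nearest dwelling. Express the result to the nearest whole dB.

Apply inverse-square spreading to bring every level to the receiver, then sum 10^(L/10).
transformer: 62 − 20·log₁₀(9.6/1.8) = 62 − 14.54 = 47.46 dB.
ultrasonic cleaner: 77 − 20·log₁₀(18.7/1.8) = 77 − 20.33 = 56.67 dB.
Σ 10^(L/10) = 5.201e+05 → L_total = 10·log₁₀(5.201e+05) = 57.16 dB.

57 dB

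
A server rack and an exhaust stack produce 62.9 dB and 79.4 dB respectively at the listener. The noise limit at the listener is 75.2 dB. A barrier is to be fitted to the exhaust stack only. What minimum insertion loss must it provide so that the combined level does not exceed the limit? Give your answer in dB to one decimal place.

The untreated sources together contribute 10^(62.9/10) = 1.950e+06, i.e. 62.90 dB.
The limit corresponds to 10^(75.2/10) = 3.311e+07; subtracting the fixed part leaves 3.116e+07 for the exhaust stack, i.e. 74.94 dB.
So the exhaust stack must be reduced from 79.4 to 74.94 dB: IL = 4.46 dB.

4.5 dB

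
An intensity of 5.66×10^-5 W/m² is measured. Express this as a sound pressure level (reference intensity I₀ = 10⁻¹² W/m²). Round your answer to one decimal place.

L = 10·log₁₀(I/I₀) = 10·log₁₀(5.66×10^-5/10⁻¹²) = 10·log₁₀(5.66×10^7).
L = 10·(0.7528 + 7) = 77.53 dB.

77.5 dB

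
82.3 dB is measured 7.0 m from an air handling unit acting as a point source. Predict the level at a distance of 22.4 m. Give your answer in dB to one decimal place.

For a point source, L₂ = L₁ − 20·log₁₀(r₂/r₁).
L₂ = 82.3 − 20·log₁₀(22.4/7.0) = 82.3 − 10.103 = 72.20 dB.

72.2 dB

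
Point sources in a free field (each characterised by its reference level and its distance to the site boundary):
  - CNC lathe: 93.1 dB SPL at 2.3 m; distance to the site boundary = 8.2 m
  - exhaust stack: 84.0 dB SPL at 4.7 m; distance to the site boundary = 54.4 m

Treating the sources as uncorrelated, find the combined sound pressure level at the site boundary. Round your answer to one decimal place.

Propagate each source to the receiver with L = L_ref − 20·log₁₀(r/r_ref), then add intensities.
CNC lathe: 93.1 − 20·log₁₀(8.2/2.3) = 93.1 − 11.04 = 82.06 dB SPL.
exhaust stack: 84.0 − 20·log₁₀(54.4/4.7) = 84.0 − 21.27 = 62.73 dB SPL.
Σ 10^(L/10) = 1.625e+08 → L_total = 10·log₁₀(1.625e+08) = 82.11 dB SPL.

82.1 dB SPL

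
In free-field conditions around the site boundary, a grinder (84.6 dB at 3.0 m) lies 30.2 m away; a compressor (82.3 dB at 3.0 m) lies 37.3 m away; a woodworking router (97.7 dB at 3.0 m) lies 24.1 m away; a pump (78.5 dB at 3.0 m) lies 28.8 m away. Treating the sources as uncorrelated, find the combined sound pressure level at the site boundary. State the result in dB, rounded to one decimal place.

First find each source's level at the receiver (point-source: −20·log₁₀(r/r_ref)), then combine on an intensity basis.
grinder: 84.6 − 20·log₁₀(30.2/3.0) = 84.6 − 20.06 = 64.54 dB.
compressor: 82.3 − 20·log₁₀(37.3/3.0) = 82.3 − 21.89 = 60.41 dB.
woodworking router: 97.7 − 20·log₁₀(24.1/3.0) = 97.7 − 18.10 = 79.60 dB.
pump: 78.5 − 20·log₁₀(28.8/3.0) = 78.5 − 19.65 = 58.85 dB.
Σ 10^(L/10) = 9.596e+07 → L_total = 10·log₁₀(9.596e+07) = 79.82 dB.

79.8 dB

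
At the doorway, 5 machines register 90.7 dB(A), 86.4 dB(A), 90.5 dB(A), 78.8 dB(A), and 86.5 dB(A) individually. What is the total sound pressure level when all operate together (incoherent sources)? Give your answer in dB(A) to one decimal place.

95.1 dB(A)

For uncorrelated sources the intensities add, so convert each level to linear form, sum, and take 10·log₁₀ of the total.
Σ 10^(L/10) = 10^(90.7/10) + 10^(86.4/10) + 10^(90.5/10) + 10^(78.8/10) + 10^(86.5/10) = 3.256e+09.
L_total = 10·log₁₀(3.256e+09) = 95.13 dB(A).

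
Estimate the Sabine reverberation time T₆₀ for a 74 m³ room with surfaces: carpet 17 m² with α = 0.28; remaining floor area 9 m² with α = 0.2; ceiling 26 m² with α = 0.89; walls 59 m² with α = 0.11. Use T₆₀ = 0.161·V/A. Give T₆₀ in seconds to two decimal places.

0.33 s

A = Σ Sᵢαᵢ = 17·0.28 + 9·0.2 + 26·0.89 + 59·0.11 = 36.19 m².
T₆₀ = 0.161 × 74 / 36.19 = 0.329 s.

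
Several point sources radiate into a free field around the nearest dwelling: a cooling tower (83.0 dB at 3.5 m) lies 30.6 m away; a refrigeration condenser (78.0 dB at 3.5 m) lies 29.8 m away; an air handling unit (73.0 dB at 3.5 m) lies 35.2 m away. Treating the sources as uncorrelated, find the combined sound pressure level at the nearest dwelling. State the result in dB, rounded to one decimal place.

65.7 dB

Apply inverse-square spreading to bring every level to the receiver, then sum 10^(L/10).
cooling tower: 83.0 − 20·log₁₀(30.6/3.5) = 83.0 − 18.83 = 64.17 dB.
refrigeration condenser: 78.0 − 20·log₁₀(29.8/3.5) = 78.0 − 18.60 = 59.40 dB.
air handling unit: 73.0 − 20·log₁₀(35.2/3.5) = 73.0 − 20.05 = 52.95 dB.
Σ 10^(L/10) = 3.678e+06 → L_total = 10·log₁₀(3.678e+06) = 65.66 dB.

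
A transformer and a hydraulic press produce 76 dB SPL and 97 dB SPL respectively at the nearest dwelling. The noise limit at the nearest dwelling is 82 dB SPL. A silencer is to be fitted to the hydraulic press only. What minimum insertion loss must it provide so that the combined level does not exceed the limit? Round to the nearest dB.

16 dB

The untreated sources together contribute 10^(76/10) = 3.981e+07, i.e. 76.00 dB SPL.
To meet 82 dB SPL overall, the treated hydraulic press may contribute at most 10^(82/10) − 3.981e+07 = 1.187e+08, i.e. 80.74 dB SPL.
Required insertion loss = 97 − 80.74 = 16.26 dB.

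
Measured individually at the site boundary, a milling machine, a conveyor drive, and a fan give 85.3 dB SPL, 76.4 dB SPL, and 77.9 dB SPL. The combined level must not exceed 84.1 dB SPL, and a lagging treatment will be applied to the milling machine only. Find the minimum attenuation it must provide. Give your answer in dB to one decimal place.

3.5 dB

The untreated sources together contribute 10^(76.4/10) + 10^(77.9/10) = 1.053e+08, i.e. 80.22 dB SPL.
The limit corresponds to 10^(84.1/10) = 2.570e+08; subtracting the fixed part leaves 1.517e+08 for the milling machine, i.e. 81.81 dB SPL.
So the milling machine must be reduced from 85.3 to 81.81 dB SPL: IL = 3.49 dB.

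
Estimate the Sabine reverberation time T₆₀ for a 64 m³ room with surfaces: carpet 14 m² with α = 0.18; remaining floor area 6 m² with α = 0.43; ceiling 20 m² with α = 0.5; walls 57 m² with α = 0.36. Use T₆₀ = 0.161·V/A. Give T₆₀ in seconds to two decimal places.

Total absorption A = 14·0.18 + 6·0.43 + 20·0.5 + 57·0.36 = 35.62 m² sabins.
T₆₀ = 0.161·V/A = 0.161·64/35.62 = 0.289 s.

0.29 s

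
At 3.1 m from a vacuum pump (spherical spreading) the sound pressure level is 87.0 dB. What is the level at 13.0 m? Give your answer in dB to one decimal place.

74.5 dB

Spherical spreading from a point source gives a 20·log₁₀(r₂/r₁) drop.
L₂ = 87.0 − 20·log₁₀(13.0/3.1) = 87.0 − 12.452 = 74.55 dB.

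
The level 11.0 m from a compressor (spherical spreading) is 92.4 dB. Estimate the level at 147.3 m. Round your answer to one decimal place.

69.9 dB

For a point source, L₂ = L₁ − 20·log₁₀(r₂/r₁).
L₂ = 92.4 − 20·log₁₀(147.3/11.0) = 92.4 − 22.536 = 69.86 dB.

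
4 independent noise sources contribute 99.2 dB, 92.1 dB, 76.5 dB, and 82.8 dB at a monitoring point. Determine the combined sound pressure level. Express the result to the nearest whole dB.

For uncorrelated sources the intensities add, so convert each level to linear form, sum, and take 10·log₁₀ of the total.
Σ 10^(L/10) = 10^(99.2/10) + 10^(92.1/10) + 10^(76.5/10) + 10^(82.8/10) = 1.017e+10.
L_total = 10·log₁₀(1.017e+10) = 100.08 dB.

100 dB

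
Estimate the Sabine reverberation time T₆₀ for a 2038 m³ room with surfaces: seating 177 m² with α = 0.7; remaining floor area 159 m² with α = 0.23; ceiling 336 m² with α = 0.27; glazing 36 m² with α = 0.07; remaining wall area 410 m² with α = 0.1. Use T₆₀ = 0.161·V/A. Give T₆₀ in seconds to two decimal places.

1.11 s

A = Σ Sᵢαᵢ = 177·0.7 + 159·0.23 + 336·0.27 + 36·0.07 + 410·0.1 = 294.71 m².
T₆₀ = 0.161 × 2038 / 294.71 = 1.113 s.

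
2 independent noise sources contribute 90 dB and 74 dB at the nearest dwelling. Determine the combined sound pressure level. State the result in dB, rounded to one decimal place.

90.1 dB

For uncorrelated sources the intensities add, so convert each level to linear form, sum, and take 10·log₁₀ of the total.
Σ 10^(L/10) = 10^(90/10) + 10^(74/10) = 1.025e+09.
L_total = 10·log₁₀(1.025e+09) = 90.11 dB.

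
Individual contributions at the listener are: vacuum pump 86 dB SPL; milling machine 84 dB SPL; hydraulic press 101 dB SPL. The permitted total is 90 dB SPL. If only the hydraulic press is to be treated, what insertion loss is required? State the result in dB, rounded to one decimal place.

Fixed contribution from the other sources: Σ 10^(L/10) = 10^(86/10) + 10^(84/10) = 6.493e+08 (88.12 dB SPL).
To meet 90 dB SPL overall, the treated hydraulic press may contribute at most 10^(90/10) − 6.493e+08 = 3.507e+08, i.e. 85.45 dB SPL.
So the hydraulic press must be reduced from 101 to 85.45 dB SPL: IL = 15.55 dB.

15.6 dB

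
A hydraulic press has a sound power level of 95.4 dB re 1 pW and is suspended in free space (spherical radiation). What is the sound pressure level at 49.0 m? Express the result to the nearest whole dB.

51 dB

Free-field spherical radiation: L_p = L_w − 10·log₁₀(4π·r²), r = 49.0 m.
4π·r² = 3.017e+04 m², 10·log₁₀ of that is 44.796 dB.
L_p = 95.4 − 44.796 = 50.60 dB.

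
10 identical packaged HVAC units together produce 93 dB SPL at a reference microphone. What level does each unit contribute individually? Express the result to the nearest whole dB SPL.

Dividing the total intensity by 10 lowers the level by 10·log₁₀ 10 = 10.000 dB: L₁ = 93 − 10.000.

83 dB SPL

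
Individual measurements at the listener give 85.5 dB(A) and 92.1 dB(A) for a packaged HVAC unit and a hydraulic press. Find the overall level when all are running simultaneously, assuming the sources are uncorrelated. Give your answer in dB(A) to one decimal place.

93.0 dB(A)

For uncorrelated sources the intensities add, so convert each level to linear form, sum, and take 10·log₁₀ of the total.
Σ 10^(L/10) = 10^(85.5/10) + 10^(92.1/10) = 1.977e+09.
L_total = 10·log₁₀(1.977e+09) = 92.96 dB(A).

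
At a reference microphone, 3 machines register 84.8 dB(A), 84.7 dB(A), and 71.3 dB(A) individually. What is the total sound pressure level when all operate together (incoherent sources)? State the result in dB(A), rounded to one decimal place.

87.9 dB(A)

Incoherent sources combine by intensity addition: L_total = 10·log₁₀(Σ 10^(L_i/10)).
Σ 10^(L/10) = 10^(84.8/10) + 10^(84.7/10) + 10^(71.3/10) = 6.106e+08.
L_total = 10·log₁₀(6.106e+08) = 87.86 dB(A).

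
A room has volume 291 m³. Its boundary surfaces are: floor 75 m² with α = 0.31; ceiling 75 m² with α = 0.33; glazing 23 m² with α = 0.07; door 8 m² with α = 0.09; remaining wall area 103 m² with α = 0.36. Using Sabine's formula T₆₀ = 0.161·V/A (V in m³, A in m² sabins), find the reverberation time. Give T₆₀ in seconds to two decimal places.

Total absorption A = 75·0.31 + 75·0.33 + 23·0.07 + 8·0.09 + 103·0.36 = 87.41 m² sabins.
T₆₀ = 0.161·V/A = 0.161·291/87.41 = 0.536 s.

0.54 s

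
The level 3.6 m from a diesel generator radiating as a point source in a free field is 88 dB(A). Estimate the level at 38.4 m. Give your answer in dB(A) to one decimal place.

Point-source attenuation: ΔL = 20·log₁₀(r₂/r₁) = 20·log₁₀(38.4/3.6) = 20.561 dB.
L₂ = 88 − 20·log₁₀(38.4/3.6) = 88 − 20.561 = 67.44 dB(A).

67.4 dB(A)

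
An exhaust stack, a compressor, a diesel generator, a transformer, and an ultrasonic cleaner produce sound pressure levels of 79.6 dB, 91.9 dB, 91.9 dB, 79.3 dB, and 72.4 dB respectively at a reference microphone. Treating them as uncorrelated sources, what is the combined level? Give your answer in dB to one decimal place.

95.2 dB

Incoherent sources combine by intensity addition: L_total = 10·log₁₀(Σ 10^(L_i/10)).
Σ 10^(L/10) = 10^(79.6/10) + 10^(91.9/10) + 10^(91.9/10) + 10^(79.3/10) + 10^(72.4/10) = 3.291e+09.
L_total = 10·log₁₀(3.291e+09) = 95.17 dB.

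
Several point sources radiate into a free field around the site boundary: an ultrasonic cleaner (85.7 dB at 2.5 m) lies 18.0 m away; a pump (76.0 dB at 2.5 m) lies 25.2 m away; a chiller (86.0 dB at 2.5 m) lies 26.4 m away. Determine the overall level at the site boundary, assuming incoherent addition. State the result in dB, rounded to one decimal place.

Propagate each source to the receiver with L = L_ref − 20·log₁₀(r/r_ref), then add intensities.
ultrasonic cleaner: 85.7 − 20·log₁₀(18.0/2.5) = 85.7 − 17.15 = 68.55 dB.
pump: 76.0 − 20·log₁₀(25.2/2.5) = 76.0 − 20.07 = 55.93 dB.
chiller: 86.0 − 20·log₁₀(26.4/2.5) = 86.0 − 20.47 = 65.53 dB.
Σ 10^(L/10) = 1.113e+07 → L_total = 10·log₁₀(1.113e+07) = 70.46 dB.

70.5 dB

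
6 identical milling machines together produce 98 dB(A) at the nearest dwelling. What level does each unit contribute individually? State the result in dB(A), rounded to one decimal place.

90.2 dB(A)

For N identical incoherent sources L_total = L₁ + 10·log₁₀ N, so L₁ = 98 − 10·log₁₀(6) = 98 − 7.782.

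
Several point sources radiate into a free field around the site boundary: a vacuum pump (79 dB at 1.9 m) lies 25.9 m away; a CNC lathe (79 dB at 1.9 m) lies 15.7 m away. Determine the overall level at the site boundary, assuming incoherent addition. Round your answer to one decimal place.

62.0 dB

First find each source's level at the receiver (point-source: −20·log₁₀(r/r_ref)), then combine on an intensity basis.
vacuum pump: 79 − 20·log₁₀(25.9/1.9) = 79 − 22.69 = 56.31 dB.
CNC lathe: 79 − 20·log₁₀(15.7/1.9) = 79 − 18.34 = 60.66 dB.
Σ 10^(L/10) = 1.591e+06 → L_total = 10·log₁₀(1.591e+06) = 62.02 dB.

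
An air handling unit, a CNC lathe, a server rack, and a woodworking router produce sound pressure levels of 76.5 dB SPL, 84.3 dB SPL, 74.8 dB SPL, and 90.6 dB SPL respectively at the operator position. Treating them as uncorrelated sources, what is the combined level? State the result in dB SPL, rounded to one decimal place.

91.7 dB SPL

Incoherent sources combine by intensity addition: L_total = 10·log₁₀(Σ 10^(L_i/10)).
Σ 10^(L/10) = 10^(76.5/10) + 10^(84.3/10) + 10^(74.8/10) + 10^(90.6/10) = 1.492e+09.
L_total = 10·log₁₀(1.492e+09) = 91.74 dB SPL.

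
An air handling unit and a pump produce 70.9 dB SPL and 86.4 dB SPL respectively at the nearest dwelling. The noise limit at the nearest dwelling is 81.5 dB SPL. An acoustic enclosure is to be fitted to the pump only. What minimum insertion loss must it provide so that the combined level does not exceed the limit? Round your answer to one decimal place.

The untreated sources together contribute 10^(70.9/10) = 1.230e+07, i.e. 70.90 dB SPL.
The limit corresponds to 10^(81.5/10) = 1.413e+08; subtracting the fixed part leaves 1.290e+08 for the pump, i.e. 81.10 dB SPL.
So the pump must be reduced from 86.4 to 81.10 dB SPL: IL = 5.30 dB.

5.3 dB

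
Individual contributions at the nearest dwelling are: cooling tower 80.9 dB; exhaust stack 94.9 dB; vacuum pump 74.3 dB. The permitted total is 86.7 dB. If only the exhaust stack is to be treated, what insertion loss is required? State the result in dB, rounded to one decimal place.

9.9 dB

Everything except the exhaust stack sums to 10^(80.9/10) + 10^(74.3/10) = 1.499e+08 in linear terms, 81.76 dB.
The limit corresponds to 10^(86.7/10) = 4.677e+08; subtracting the fixed part leaves 3.178e+08 for the exhaust stack, i.e. 85.02 dB.
Required insertion loss = 94.9 − 85.02 = 9.88 dB.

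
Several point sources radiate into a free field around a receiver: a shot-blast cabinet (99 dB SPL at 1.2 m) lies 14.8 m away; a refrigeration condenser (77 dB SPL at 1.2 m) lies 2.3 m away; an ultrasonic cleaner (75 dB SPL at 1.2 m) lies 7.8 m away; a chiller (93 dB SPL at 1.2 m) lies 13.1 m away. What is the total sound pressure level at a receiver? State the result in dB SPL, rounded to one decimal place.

79.2 dB SPL

Apply inverse-square spreading to bring every level to the receiver, then sum 10^(L/10).
shot-blast cabinet: 99 − 20·log₁₀(14.8/1.2) = 99 − 21.82 = 77.18 dB SPL.
refrigeration condenser: 77 − 20·log₁₀(2.3/1.2) = 77 − 5.65 = 71.35 dB SPL.
ultrasonic cleaner: 75 − 20·log₁₀(7.8/1.2) = 75 − 16.26 = 58.74 dB SPL.
chiller: 93 − 20·log₁₀(13.1/1.2) = 93 − 20.76 = 72.24 dB SPL.
Σ 10^(L/10) = 8.335e+07 → L_total = 10·log₁₀(8.335e+07) = 79.21 dB SPL.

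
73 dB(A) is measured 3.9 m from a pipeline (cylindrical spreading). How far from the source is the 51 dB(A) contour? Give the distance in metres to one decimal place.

For a line source L₁ − L₂ = 10·log₁₀(r₂/r₁), so r₂ = r₁·10^((L₁−L₂)/10).
r₂ = 3.9·10^((73−51)/10) = 3.9·10^(22.0/10) = 618.11 m.

618.1 m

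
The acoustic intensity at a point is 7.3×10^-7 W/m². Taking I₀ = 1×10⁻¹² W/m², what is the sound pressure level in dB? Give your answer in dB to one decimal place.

58.6 dB

I/I₀ = 7.3×10^-7/10⁻¹² = 7.3×10^5, and L = 10·log₁₀(I/I₀).
L = 10·(0.8633 + 5) = 58.63 dB.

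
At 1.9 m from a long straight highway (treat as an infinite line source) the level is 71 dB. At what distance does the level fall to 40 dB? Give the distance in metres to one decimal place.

2392.0 m

The 31.0 dB drop corresponds to a distance ratio of 10^(31.0/10) for a line source.
r₂ = 1.9·10^((71−40)/10) = 1.9·10^(31.0/10) = 2391.96 m.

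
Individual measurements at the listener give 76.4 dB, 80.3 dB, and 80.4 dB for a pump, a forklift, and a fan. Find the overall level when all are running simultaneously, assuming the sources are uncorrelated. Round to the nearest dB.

Incoherent sources combine by intensity addition: L_total = 10·log₁₀(Σ 10^(L_i/10)).
Σ 10^(L/10) = 10^(76.4/10) + 10^(80.3/10) + 10^(80.4/10) = 2.605e+08.
L_total = 10·log₁₀(2.605e+08) = 84.16 dB.

84 dB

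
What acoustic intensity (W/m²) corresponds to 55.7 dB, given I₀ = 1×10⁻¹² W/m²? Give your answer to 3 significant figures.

I = I₀·10^(L/10) = 10⁻¹² × 10^(55.7/10) = 10^(-6.430).

3.72e-07 W/m²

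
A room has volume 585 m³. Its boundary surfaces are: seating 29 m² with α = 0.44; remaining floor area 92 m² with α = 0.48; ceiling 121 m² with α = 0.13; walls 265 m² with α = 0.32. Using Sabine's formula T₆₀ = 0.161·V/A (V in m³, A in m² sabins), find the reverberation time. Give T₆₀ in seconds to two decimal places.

A = Σ Sᵢαᵢ = 29·0.44 + 92·0.48 + 121·0.13 + 265·0.32 = 157.45 m².
T₆₀ = 0.161·V/A = 0.161·585/157.45 = 0.598 s.

0.60 s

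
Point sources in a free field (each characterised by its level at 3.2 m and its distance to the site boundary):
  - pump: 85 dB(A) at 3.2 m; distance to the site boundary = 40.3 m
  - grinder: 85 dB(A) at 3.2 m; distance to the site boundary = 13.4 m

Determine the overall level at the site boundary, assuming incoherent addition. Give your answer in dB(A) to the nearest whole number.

First find each source's level at the receiver (point-source: −20·log₁₀(r/r_ref)), then combine on an intensity basis.
pump: 85 − 20·log₁₀(40.3/3.2) = 85 − 22.00 = 63.00 dB(A).
grinder: 85 − 20·log₁₀(13.4/3.2) = 85 − 12.44 = 72.56 dB(A).
Σ 10^(L/10) = 2.003e+07 → L_total = 10·log₁₀(2.003e+07) = 73.02 dB(A).

73 dB(A)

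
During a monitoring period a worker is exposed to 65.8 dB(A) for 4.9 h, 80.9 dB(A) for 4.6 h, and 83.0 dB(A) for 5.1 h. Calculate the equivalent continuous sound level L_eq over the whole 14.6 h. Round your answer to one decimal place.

Weight each interval's intensity by its duration and average over T = 14.6 h:
Σ tᵢ·10^(Lᵢ/10) = 4.9·10^(65.8/10) + 4.6·10^(80.9/10) + 5.1·10^(83.0/10) = 1.602e+09.
L_eq = 10·log₁₀(1.602e+09/14.6) = 80.40 dB(A).

80.4 dB(A)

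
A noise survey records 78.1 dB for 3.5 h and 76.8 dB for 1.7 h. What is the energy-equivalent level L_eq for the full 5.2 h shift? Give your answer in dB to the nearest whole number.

L_eq = 10·log₁₀[(1/T)·Σ tᵢ·10^(Lᵢ/10)] with T = 5.2 h.
Σ tᵢ·10^(Lᵢ/10) = 3.5·10^(78.1/10) + 1.7·10^(76.8/10) = 3.073e+08.
L_eq = 10·log₁₀(3.073e+08/5.2) = 77.72 dB.

78 dB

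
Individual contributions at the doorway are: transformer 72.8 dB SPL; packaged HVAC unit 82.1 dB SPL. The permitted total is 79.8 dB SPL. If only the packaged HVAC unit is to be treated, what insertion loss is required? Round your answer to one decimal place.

Fixed contribution from the other source: Σ 10^(L/10) = 10^(72.8/10) = 1.905e+07 (72.80 dB SPL).
To meet 79.8 dB SPL overall, the treated packaged HVAC unit may contribute at most 10^(79.8/10) − 1.905e+07 = 7.644e+07, i.e. 78.83 dB SPL.
So the packaged HVAC unit must be reduced from 82.1 to 78.83 dB SPL: IL = 3.27 dB.

3.3 dB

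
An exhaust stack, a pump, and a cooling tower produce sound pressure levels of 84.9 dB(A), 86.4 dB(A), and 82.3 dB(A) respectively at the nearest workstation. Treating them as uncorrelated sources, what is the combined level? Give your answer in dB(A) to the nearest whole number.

90 dB(A)

Incoherent sources combine by intensity addition: L_total = 10·log₁₀(Σ 10^(L_i/10)).
Σ 10^(L/10) = 10^(84.9/10) + 10^(86.4/10) + 10^(82.3/10) = 9.154e+08.
L_total = 10·log₁₀(9.154e+08) = 89.62 dB(A).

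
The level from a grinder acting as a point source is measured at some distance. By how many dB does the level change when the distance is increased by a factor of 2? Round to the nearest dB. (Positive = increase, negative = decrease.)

-6 dB

A point source loses 6 dB per doubling of distance; generally ΔL = −20·log₁₀(r₂/r₁).
ΔL = −20·log₁₀(2) = -6.02 dB.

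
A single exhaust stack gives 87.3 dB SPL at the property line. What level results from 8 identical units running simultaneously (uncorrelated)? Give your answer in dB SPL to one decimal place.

96.3 dB SPL

N identical incoherent sources raise the level by 10·log₁₀ N.
L_total = 87.3 + 10·log₁₀(8) = 87.3 + 9.031 = 96.33 dB SPL.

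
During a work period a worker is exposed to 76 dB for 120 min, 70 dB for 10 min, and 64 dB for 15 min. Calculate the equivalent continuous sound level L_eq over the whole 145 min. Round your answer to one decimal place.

75.3 dB

Weight each interval's intensity by its duration and average over T = 145 min:
Σ tᵢ·10^(Lᵢ/10) = 120·10^(76/10) + 10·10^(70/10) + 15·10^(64/10) = 4.915e+09.
L_eq = 10·log₁₀(4.915e+09/145) = 75.30 dB.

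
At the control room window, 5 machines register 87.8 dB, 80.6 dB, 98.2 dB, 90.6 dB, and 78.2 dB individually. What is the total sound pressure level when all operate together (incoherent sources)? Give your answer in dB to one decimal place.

99.3 dB

Incoherent sources combine by intensity addition: L_total = 10·log₁₀(Σ 10^(L_i/10)).
Σ 10^(L/10) = 10^(87.8/10) + 10^(80.6/10) + 10^(98.2/10) + 10^(90.6/10) + 10^(78.2/10) = 8.539e+09.
L_total = 10·log₁₀(8.539e+09) = 99.31 dB.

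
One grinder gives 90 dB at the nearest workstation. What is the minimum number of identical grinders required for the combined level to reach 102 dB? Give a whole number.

Need L₁ + 10·log₁₀ N ≥ 102, i.e. log₁₀ N ≥ 1.20.
N ≥ 10^(12.0/10) = 15.849, so N = 16.

16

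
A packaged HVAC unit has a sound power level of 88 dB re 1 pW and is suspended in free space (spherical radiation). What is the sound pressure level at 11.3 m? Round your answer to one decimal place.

55.9 dB

L_p = L_w − 10·log₁₀(4π·r²) with r = 11.3 m.
4π·r² = 1605 m², 10·log₁₀ of that is 32.054 dB.
L_p = 88 − 32.054 = 55.95 dB.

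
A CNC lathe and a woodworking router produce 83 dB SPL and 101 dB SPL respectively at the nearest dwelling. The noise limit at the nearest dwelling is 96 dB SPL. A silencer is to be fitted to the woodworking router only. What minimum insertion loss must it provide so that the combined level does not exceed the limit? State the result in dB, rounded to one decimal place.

Fixed contribution from the other source: Σ 10^(L/10) = 10^(83/10) = 1.995e+08 (83.00 dB SPL).
The limit corresponds to 10^(96/10) = 3.981e+09; subtracting the fixed part leaves 3.782e+09 for the woodworking router, i.e. 95.78 dB SPL.
So the woodworking router must be reduced from 101 to 95.78 dB SPL: IL = 5.22 dB.

5.2 dB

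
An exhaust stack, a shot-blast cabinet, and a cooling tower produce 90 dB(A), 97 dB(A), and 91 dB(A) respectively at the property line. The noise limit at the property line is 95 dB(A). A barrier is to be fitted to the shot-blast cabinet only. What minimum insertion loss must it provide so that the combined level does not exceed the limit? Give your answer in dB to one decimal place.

Everything except the shot-blast cabinet sums to 10^(90/10) + 10^(91/10) = 2.259e+09 in linear terms, 93.54 dB(A).
To meet 95 dB(A) overall, the treated shot-blast cabinet may contribute at most 10^(95/10) − 2.259e+09 = 9.034e+08, i.e. 89.56 dB(A).
So the shot-blast cabinet must be reduced from 97 to 89.56 dB(A): IL = 7.44 dB.

7.4 dB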